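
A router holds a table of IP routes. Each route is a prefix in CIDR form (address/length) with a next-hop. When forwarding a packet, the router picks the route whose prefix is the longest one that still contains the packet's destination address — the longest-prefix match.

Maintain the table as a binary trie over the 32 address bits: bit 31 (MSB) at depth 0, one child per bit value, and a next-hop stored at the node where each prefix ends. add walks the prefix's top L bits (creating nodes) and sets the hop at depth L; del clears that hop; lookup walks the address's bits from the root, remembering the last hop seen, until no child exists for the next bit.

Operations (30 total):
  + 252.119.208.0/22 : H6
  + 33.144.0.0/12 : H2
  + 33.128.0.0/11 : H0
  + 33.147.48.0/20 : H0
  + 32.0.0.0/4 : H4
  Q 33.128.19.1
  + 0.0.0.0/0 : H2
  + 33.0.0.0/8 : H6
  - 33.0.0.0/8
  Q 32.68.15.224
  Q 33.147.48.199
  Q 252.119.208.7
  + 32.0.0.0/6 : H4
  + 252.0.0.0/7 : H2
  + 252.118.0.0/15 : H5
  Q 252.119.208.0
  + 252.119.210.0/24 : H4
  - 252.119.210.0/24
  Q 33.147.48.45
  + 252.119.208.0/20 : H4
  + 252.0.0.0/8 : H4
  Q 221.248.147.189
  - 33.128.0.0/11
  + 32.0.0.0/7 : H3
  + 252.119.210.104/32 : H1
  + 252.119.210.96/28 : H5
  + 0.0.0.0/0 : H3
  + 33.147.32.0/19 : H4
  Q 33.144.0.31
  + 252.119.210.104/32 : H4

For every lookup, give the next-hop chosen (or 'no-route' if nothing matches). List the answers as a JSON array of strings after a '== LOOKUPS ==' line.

Apply in order:
  add 252.119.208.0/22 -> H6 at depth 22
  add 33.144.0.0/12 -> H2 at depth 12
  add 33.128.0.0/11 -> H0 at depth 11
  add 33.147.48.0/20 -> H0 at depth 20
  add 32.0.0.0/4 -> H4 at depth 4
  lookup 33.128.19.1: bits 00100001100 walk d0:-→d1:-→d2:-→d3:-→d4:H4→d5:-→d6:-→d7:-→d8:-→d9:-→d10:-→d11:H0 -> H0
  add 0.0.0.0/0 -> H2 at depth 0
  add 33.0.0.0/8 -> H6 at depth 8
  del 33.0.0.0/8 (clear depth 8)
  lookup 32.68.15.224: bits 0010000 walk d0:H2→d1:-→d2:-→d3:-→d4:H4→d5:-→d6:-→d7:- -> H4
  lookup 33.147.48.199: bits 00100001100100110011 walk d0:H2→d1:-→d2:-→d3:-→d4:H4→d5:-→d6:-→d7:-→d8:-→d9:-→d10:-→d11:H0→d12:H2→d13:-→d14:-→d15:-→d16:-→d17:-→d18:-→d19:-→d20:H0 -> H0
  lookup 252.119.208.7: bits 1111110001110111110100 walk d0:H2→d1:-→d2:-→d3:-→d4:-→d5:-→d6:-→d7:-→d8:-→d9:-→d10:-→d11:-→d12:-→d13:-→d14:-→d15:-→d16:-→d17:-→d18:-→d19:-→d20:-→d21:-→d22:H6 -> H6
  add 32.0.0.0/6 -> H4 at depth 6
  add 252.0.0.0/7 -> H2 at depth 7
  add 252.118.0.0/15 -> H5 at depth 15
  lookup 252.119.208.0: bits 1111110001110111110100 walk d0:H2→d1:-→d2:-→d3:-→d4:-→d5:-→d6:-→d7:H2→d8:-→d9:-→d10:-→d11:-→d12:-→d13:-→d14:-→d15:H5→d16:-→d17:-→d18:-→d19:-→d20:-→d21:-→d22:H6 -> H6
  add 252.119.210.0/24 -> H4 at depth 24
  del 252.119.210.0/24 (clear depth 24)
  lookup 33.147.48.45: bits 00100001100100110011 walk d0:H2→d1:-→d2:-→d3:-→d4:H4→d5:-→d6:H4→d7:-→d8:-→d9:-→d10:-→d11:H0→d12:H2→d13:-→d14:-→d15:-→d16:-→d17:-→d18:-→d19:-→d20:H0 -> H0
  add 252.119.208.0/20 -> H4 at depth 20
  add 252.0.0.0/8 -> H4 at depth 8
  lookup 221.248.147.189: bits 11 walk d0:H2→d1:-→d2:- -> H2
  del 33.128.0.0/11 (clear depth 11)
  add 32.0.0.0/7 -> H3 at depth 7
  add 252.119.210.104/32 -> H1 at depth 32
  add 252.119.210.96/28 -> H5 at depth 28
  add 0.0.0.0/0 -> H3 at depth 0
  add 33.147.32.0/19 -> H4 at depth 19
  lookup 33.144.0.31: bits 00100001100100 walk d0:H3→d1:-→d2:-→d3:-→d4:H4→d5:-→d6:H4→d7:H3→d8:-→d9:-→d10:-→d11:-→d12:H2→d13:-→d14:- -> H2
  add 252.119.210.104/32 -> H4 at depth 32

== LOOKUPS ==
["H0","H4","H0","H6","H6","H0","H2","H2"]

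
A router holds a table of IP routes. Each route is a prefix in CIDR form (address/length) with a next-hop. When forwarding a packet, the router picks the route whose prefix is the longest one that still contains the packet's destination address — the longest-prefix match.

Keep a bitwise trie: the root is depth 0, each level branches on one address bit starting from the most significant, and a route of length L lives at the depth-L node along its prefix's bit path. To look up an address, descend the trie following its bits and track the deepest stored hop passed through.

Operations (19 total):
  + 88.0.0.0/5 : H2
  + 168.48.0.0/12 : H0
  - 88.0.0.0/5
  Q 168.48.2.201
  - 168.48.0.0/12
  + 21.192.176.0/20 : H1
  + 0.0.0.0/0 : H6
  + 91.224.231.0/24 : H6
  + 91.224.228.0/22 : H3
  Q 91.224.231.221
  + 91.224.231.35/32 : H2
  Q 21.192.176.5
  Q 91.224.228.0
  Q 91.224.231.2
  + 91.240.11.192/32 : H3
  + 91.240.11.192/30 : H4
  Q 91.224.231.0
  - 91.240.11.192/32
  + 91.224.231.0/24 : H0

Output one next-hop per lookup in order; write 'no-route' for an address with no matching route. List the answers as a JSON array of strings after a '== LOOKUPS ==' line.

Apply in order:
  add 88.0.0.0/5 -> H2 at depth 5
  add 168.48.0.0/12 -> H0 at depth 12
  del 88.0.0.0/5 (clear depth 5)
  lookup 168.48.2.201: bits 101010000011 walk d0:-→d1:-→d2:-→d3:-→d4:-→d5:-→d6:-→d7:-→d8:-→d9:-→d10:-→d11:-→d12:H0 -> H0
  del 168.48.0.0/12 (clear depth 12)
  add 21.192.176.0/20 -> H1 at depth 20
  add 0.0.0.0/0 -> H6 at depth 0
  add 91.224.231.0/24 -> H6 at depth 24
  add 91.224.228.0/22 -> H3 at depth 22
  lookup 91.224.231.221: bits 010110111110000011100111 walk d0:H6→d1:-→d2:-→d3:-→d4:-→d5:-→d6:-→d7:-→d8:-→d9:-→d10:-→d11:-→d12:-→d13:-→d14:-→d15:-→d16:-→d17:-→d18:-→d19:-→d20:-→d21:-→d22:H3→d23:-→d24:H6 -> H6
  add 91.224.231.35/32 -> H2 at depth 32
  lookup 21.192.176.5: bits 00010101110000001011 walk d0:H6→d1:-→d2:-→d3:-→d4:-→d5:-→d6:-→d7:-→d8:-→d9:-→d10:-→d11:-→d12:-→d13:-→d14:-→d15:-→d16:-→d17:-→d18:-→d19:-→d20:H1 -> H1
  lookup 91.224.228.0: bits 0101101111100000111001 walk d0:H6→d1:-→d2:-→d3:-→d4:-→d5:-→d6:-→d7:-→d8:-→d9:-→d10:-→d11:-→d12:-→d13:-→d14:-→d15:-→d16:-→d17:-→d18:-→d19:-→d20:-→d21:-→d22:H3 -> H3
  lookup 91.224.231.2: bits 01011011111000001110011100 walk d0:H6→d1:-→d2:-→d3:-→d4:-→d5:-→d6:-→d7:-→d8:-→d9:-→d10:-→d11:-→d12:-→d13:-→d14:-→d15:-→d16:-→d17:-→d18:-→d19:-→d20:-→d21:-→d22:H3→d23:-→d24:H6→d25:-→d26:- -> H6
  add 91.240.11.192/32 -> H3 at depth 32
  add 91.240.11.192/30 -> H4 at depth 30
  lookup 91.224.231.0: bits 01011011111000001110011100 walk d0:H6→d1:-→d2:-→d3:-→d4:-→d5:-→d6:-→d7:-→d8:-→d9:-→d10:-→d11:-→d12:-→d13:-→d14:-→d15:-→d16:-→d17:-→d18:-→d19:-→d20:-→d21:-→d22:H3→d23:-→d24:H6→d25:-→d26:- -> H6
  del 91.240.11.192/32 (clear depth 32)
  add 91.224.231.0/24 -> H0 at depth 24

== LOOKUPS ==
["H0","H6","H1","H3","H6","H6"]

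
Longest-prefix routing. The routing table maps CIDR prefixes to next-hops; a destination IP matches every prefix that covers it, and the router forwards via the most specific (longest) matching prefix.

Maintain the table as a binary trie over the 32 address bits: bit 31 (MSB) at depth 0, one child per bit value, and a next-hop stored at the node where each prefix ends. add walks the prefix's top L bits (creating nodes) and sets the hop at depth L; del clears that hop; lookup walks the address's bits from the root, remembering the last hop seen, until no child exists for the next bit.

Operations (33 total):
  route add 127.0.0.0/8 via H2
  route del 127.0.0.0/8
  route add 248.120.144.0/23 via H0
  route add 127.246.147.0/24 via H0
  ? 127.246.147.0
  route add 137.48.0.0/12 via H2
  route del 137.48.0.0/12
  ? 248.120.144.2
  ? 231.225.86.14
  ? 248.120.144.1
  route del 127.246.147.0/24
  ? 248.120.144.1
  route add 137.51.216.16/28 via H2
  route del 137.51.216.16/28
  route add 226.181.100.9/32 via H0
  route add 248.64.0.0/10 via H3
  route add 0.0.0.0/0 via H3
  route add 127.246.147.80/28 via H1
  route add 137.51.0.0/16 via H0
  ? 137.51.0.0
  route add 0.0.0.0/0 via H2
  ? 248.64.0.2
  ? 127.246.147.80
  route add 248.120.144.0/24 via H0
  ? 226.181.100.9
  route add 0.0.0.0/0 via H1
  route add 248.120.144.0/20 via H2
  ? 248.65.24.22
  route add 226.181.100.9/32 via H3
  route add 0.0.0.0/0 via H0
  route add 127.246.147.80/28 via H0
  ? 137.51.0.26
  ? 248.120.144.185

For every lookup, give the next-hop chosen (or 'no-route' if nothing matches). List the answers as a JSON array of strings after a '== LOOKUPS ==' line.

Trace:
  add 127.0.0.0/8 -> H2 at depth 8
  del 127.0.0.0/8 (clear depth 8)
  add 248.120.144.0/23 -> H0 at depth 23
  add 127.246.147.0/24 -> H0 at depth 24
  Q 127.246.147.0: descend 011111111111011010010011 ; hops seen [H0] ; pick H0
  add 137.48.0.0/12 -> H2 at depth 12
  del 137.48.0.0/12 (clear depth 12)
  Q 248.120.144.2: descend 11111000011110001001000 ; hops seen [H0] ; pick H0
  Q 231.225.86.14: descend 111 ; hops seen [∅] ; pick no-route
  Q 248.120.144.1: descend 11111000011110001001000 ; hops seen [H0] ; pick H0
  del 127.246.147.0/24 (clear depth 24)
  Q 248.120.144.1: descend 11111000011110001001000 ; hops seen [H0] ; pick H0
  add 137.51.216.16/28 -> H2 at depth 28
  del 137.51.216.16/28 (clear depth 28)
  add 226.181.100.9/32 -> H0 at depth 32
  add 248.64.0.0/10 -> H3 at depth 10
  add 0.0.0.0/0 -> H3 at depth 0
  add 127.246.147.80/28 -> H1 at depth 28
  add 137.51.0.0/16 -> H0 at depth 16
  Q 137.51.0.0: descend 1000100100110011 ; hops seen [H3,H0] ; pick H0
  add 0.0.0.0/0 -> H2 at depth 0
  Q 248.64.0.2: descend 1111100001 ; hops seen [H2,H3] ; pick H3
  Q 127.246.147.80: descend 0111111111110110100100110101 ; hops seen [H2,H1] ; pick H1
  add 248.120.144.0/24 -> H0 at depth 24
  Q 226.181.100.9: descend 11100010101101010110010000001001 ; hops seen [H2,H0] ; pick H0
  add 0.0.0.0/0 -> H1 at depth 0
  add 248.120.144.0/20 -> H2 at depth 20
  Q 248.65.24.22: descend 1111100001 ; hops seen [H1,H3] ; pick H3
  add 226.181.100.9/32 -> H3 at depth 32
  add 0.0.0.0/0 -> H0 at depth 0
  add 127.246.147.80/28 -> H0 at depth 28
  Q 137.51.0.26: descend 1000100100110011 ; hops seen [H0,H0] ; pick H0
  Q 248.120.144.185: descend 111110000111100010010000 ; hops seen [H0,H3,H2,H0,H0] ; pick H0

== LOOKUPS ==
["H0","H0","no-route","H0","H0","H0","H3","H1","H0","H3","H0","H0"]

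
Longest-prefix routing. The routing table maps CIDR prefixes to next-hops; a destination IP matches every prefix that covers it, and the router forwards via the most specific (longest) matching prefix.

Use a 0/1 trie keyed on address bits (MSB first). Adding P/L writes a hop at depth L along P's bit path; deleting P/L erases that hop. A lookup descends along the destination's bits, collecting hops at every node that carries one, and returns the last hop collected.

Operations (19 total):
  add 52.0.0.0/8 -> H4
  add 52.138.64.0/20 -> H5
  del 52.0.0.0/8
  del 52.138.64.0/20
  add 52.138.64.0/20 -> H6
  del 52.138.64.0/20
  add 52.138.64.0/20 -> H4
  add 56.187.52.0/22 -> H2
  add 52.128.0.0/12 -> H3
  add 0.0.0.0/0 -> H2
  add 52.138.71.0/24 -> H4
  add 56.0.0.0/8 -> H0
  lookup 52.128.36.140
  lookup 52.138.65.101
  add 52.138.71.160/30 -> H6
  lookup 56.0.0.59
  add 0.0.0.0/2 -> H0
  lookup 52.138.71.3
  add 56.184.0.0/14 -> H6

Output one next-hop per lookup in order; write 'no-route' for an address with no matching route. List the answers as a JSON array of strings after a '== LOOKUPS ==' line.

Trace:
  + 52.0.0.0/8 (H4) depth=8
  + 52.138.64.0/20 (H5) depth=20
  del 52.0.0.0/8 (clear depth 8)
  del 52.138.64.0/20 (clear depth 20)
  + 52.138.64.0/20 (H6) depth=20
  del 52.138.64.0/20 (clear depth 20)
  + 52.138.64.0/20 (H4) depth=20
  + 56.187.52.0/22 (H2) depth=22
  + 52.128.0.0/12 (H3) depth=12
  + 0.0.0.0/0 (H2) depth=0
  + 52.138.71.0/24 (H4) depth=24
  + 56.0.0.0/8 (H0) depth=8
  ? 52.128.36.140  path d0:H2→d1:-→d2:-→d3:-→d4:-→d5:-→d6:-→d7:-→d8:-→d9:-→d10:-→d11:-→d12:H3  best=H3
  ? 52.138.65.101  path d0:H2→d1:-→d2:-→d3:-→d4:-→d5:-→d6:-→d7:-→d8:-→d9:-→d10:-→d11:-→d12:H3→d13:-→d14:-→d15:-→d16:-→d17:-→d18:-→d19:-→d20:H4→d21:-  best=H4
  + 52.138.71.160/30 (H6) depth=30
  ? 56.0.0.59  path d0:H2→d1:-→d2:-→d3:-→d4:-→d5:-→d6:-→d7:-→d8:H0  best=H0
  + 0.0.0.0/2 (H0) depth=2
  ? 52.138.71.3  path d0:H2→d1:-→d2:H0→d3:-→d4:-→d5:-→d6:-→d7:-→d8:-→d9:-→d10:-→d11:-→d12:H3→d13:-→d14:-→d15:-→d16:-→d17:-→d18:-→d19:-→d20:H4→d21:-→d22:-→d23:-→d24:H4  best=H4
  + 56.184.0.0/14 (H6) depth=14

== LOOKUPS ==
["H3","H4","H0","H4"]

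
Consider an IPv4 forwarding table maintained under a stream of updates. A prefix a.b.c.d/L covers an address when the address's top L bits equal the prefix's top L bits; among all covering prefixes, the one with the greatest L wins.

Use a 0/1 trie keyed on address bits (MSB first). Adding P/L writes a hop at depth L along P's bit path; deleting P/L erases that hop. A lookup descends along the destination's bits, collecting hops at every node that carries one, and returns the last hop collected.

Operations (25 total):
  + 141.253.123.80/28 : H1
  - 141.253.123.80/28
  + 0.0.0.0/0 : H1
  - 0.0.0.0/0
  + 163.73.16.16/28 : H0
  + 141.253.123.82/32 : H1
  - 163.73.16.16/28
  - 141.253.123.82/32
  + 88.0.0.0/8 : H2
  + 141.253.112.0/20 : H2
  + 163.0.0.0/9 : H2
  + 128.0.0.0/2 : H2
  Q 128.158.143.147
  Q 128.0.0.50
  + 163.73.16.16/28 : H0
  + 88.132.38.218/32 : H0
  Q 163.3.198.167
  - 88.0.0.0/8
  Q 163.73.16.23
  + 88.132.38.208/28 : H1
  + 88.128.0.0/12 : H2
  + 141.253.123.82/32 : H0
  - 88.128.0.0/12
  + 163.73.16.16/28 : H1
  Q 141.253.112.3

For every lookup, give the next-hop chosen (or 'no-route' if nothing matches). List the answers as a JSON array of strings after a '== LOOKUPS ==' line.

Apply in order:
  add 141.253.123.80/28 -> H1 at depth 28
  - 141.253.123.80/28 clear@28
  add 0.0.0.0/0 -> H1 at depth 0
  - 0.0.0.0/0 clear@0
  add 163.73.16.16/28 -> H0 at depth 28
  add 141.253.123.82/32 -> H1 at depth 32
  - 163.73.16.16/28 clear@28
  - 141.253.123.82/32 clear@32
  add 88.0.0.0/8 -> H2 at depth 8
  add 141.253.112.0/20 -> H2 at depth 20
  add 163.0.0.0/9 -> H2 at depth 9
  add 128.0.0.0/2 -> H2 at depth 2
  Q 128.158.143.147: descend 1000 ; hops seen [H2] ; pick H2
  Q 128.0.0.50: descend 1000 ; hops seen [H2] ; pick H2
  add 163.73.16.16/28 -> H0 at depth 28
  add 88.132.38.218/32 -> H0 at depth 32
  Q 163.3.198.167: descend 101000110 ; hops seen [H2,H2] ; pick H2
  - 88.0.0.0/8 clear@8
  Q 163.73.16.23: descend 1010001101001001000100000001 ; hops seen [H2,H2,H0] ; pick H0
  add 88.132.38.208/28 -> H1 at depth 28
  add 88.128.0.0/12 -> H2 at depth 12
  add 141.253.123.82/32 -> H0 at depth 32
  - 88.128.0.0/12 clear@12
  add 163.73.16.16/28 -> H1 at depth 28
  Q 141.253.112.3: descend 10001101111111010111 ; hops seen [H2,H2] ; pick H2

== LOOKUPS ==
["H2","H2","H2","H0","H2"]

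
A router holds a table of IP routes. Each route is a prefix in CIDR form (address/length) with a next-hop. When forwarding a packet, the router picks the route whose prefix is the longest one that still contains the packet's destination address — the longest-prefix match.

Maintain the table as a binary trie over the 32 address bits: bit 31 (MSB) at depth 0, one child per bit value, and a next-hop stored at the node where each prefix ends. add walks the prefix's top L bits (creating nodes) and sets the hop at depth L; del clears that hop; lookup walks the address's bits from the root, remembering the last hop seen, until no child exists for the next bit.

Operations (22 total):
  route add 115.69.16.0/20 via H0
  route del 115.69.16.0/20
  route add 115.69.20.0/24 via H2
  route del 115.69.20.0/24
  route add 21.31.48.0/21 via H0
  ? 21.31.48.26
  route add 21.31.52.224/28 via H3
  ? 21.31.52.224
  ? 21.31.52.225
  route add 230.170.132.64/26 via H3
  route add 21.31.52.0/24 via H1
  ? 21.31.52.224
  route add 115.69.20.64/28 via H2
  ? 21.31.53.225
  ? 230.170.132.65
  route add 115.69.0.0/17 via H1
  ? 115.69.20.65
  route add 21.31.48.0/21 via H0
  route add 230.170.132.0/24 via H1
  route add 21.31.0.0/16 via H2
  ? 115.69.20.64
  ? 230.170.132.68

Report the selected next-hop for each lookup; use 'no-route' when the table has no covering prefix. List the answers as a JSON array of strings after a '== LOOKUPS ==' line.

Trace:
  add 115.69.16.0/20 -> H0 at depth 20
  - 115.69.16.0/20 clear@20
  add 115.69.20.0/24 -> H2 at depth 24
  - 115.69.20.0/24 clear@24
  add 21.31.48.0/21 -> H0 at depth 21
  lookup 21.31.48.26: bits 000101010001111100110 walk d0:-→d1:-→d2:-→d3:-→d4:-→d5:-→d6:-→d7:-→d8:-→d9:-→d10:-→d11:-→d12:-→d13:-→d14:-→d15:-→d16:-→d17:-→d18:-→d19:-→d20:-→d21:H0 -> H0
  add 21.31.52.224/28 -> H3 at depth 28
  lookup 21.31.52.224: bits 0001010100011111001101001110 walk d0:-→d1:-→d2:-→d3:-→d4:-→d5:-→d6:-→d7:-→d8:-→d9:-→d10:-→d11:-→d12:-→d13:-→d14:-→d15:-→d16:-→d17:-→d18:-→d19:-→d20:-→d21:H0→d22:-→d23:-→d24:-→d25:-→d26:-→d27:-→d28:H3 -> H3
  lookup 21.31.52.225: bits 0001010100011111001101001110 walk d0:-→d1:-→d2:-→d3:-→d4:-→d5:-→d6:-→d7:-→d8:-→d9:-→d10:-→d11:-→d12:-→d13:-→d14:-→d15:-→d16:-→d17:-→d18:-→d19:-→d20:-→d21:H0→d22:-→d23:-→d24:-→d25:-→d26:-→d27:-→d28:H3 -> H3
  add 230.170.132.64/26 -> H3 at depth 26
  add 21.31.52.0/24 -> H1 at depth 24
  lookup 21.31.52.224: bits 0001010100011111001101001110 walk d0:-→d1:-→d2:-→d3:-→d4:-→d5:-→d6:-→d7:-→d8:-→d9:-→d10:-→d11:-→d12:-→d13:-→d14:-→d15:-→d16:-→d17:-→d18:-→d19:-→d20:-→d21:H0→d22:-→d23:-→d24:H1→d25:-→d26:-→d27:-→d28:H3 -> H3
  add 115.69.20.64/28 -> H2 at depth 28
  lookup 21.31.53.225: bits 00010101000111110011010 walk d0:-→d1:-→d2:-→d3:-→d4:-→d5:-→d6:-→d7:-→d8:-→d9:-→d10:-→d11:-→d12:-→d13:-→d14:-→d15:-→d16:-→d17:-→d18:-→d19:-→d20:-→d21:H0→d22:-→d23:- -> H0
  lookup 230.170.132.65: bits 11100110101010101000010001 walk d0:-→d1:-→d2:-→d3:-→d4:-→d5:-→d6:-→d7:-→d8:-→d9:-→d10:-→d11:-→d12:-→d13:-→d14:-→d15:-→d16:-→d17:-→d18:-→d19:-→d20:-→d21:-→d22:-→d23:-→d24:-→d25:-→d26:H3 -> H3
  add 115.69.0.0/17 -> H1 at depth 17
  lookup 115.69.20.65: bits 0111001101000101000101000100 walk d0:-→d1:-→d2:-→d3:-→d4:-→d5:-→d6:-→d7:-→d8:-→d9:-→d10:-→d11:-→d12:-→d13:-→d14:-→d15:-→d16:-→d17:H1→d18:-→d19:-→d20:-→d21:-→d22:-→d23:-→d24:-→d25:-→d26:-→d27:-→d28:H2 -> H2
  add 21.31.48.0/21 -> H0 at depth 21
  add 230.170.132.0/24 -> H1 at depth 24
  add 21.31.0.0/16 -> H2 at depth 16
  lookup 115.69.20.64: bits 0111001101000101000101000100 walk d0:-→d1:-→d2:-→d3:-→d4:-→d5:-→d6:-→d7:-→d8:-→d9:-→d10:-→d11:-→d12:-→d13:-→d14:-→d15:-→d16:-→d17:H1→d18:-→d19:-→d20:-→d21:-→d22:-→d23:-→d24:-→d25:-→d26:-→d27:-→d28:H2 -> H2
  lookup 230.170.132.68: bits 11100110101010101000010001 walk d0:-→d1:-→d2:-→d3:-→d4:-→d5:-→d6:-→d7:-→d8:-→d9:-→d10:-→d11:-→d12:-→d13:-→d14:-→d15:-→d16:-→d17:-→d18:-→d19:-→d20:-→d21:-→d22:-→d23:-→d24:H1→d25:-→d26:H3 -> H3

== LOOKUPS ==
["H0","H3","H3","H3","H0","H3","H2","H2","H3"]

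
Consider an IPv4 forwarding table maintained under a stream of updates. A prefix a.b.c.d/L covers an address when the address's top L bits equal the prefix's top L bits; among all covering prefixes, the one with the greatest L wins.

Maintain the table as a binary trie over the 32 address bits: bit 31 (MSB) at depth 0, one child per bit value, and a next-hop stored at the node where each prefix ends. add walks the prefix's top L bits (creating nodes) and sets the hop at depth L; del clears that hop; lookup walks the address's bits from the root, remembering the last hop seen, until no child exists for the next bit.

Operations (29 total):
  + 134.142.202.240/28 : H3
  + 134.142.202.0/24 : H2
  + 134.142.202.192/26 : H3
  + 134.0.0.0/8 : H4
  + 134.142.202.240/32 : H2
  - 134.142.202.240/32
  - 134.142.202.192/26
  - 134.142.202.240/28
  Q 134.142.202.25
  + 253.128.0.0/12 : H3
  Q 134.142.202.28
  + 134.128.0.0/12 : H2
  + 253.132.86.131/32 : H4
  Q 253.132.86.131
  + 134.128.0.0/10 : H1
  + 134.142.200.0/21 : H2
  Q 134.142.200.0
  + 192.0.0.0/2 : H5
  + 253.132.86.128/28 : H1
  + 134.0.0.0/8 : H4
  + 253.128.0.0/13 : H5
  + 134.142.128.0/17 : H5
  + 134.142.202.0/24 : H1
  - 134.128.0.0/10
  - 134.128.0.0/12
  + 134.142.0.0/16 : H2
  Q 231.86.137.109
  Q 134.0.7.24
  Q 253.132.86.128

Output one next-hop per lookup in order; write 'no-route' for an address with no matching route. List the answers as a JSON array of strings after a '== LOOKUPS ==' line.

Trace:
  + 134.142.202.240/28 (H3) depth=28
  + 134.142.202.0/24 (H2) depth=24
  + 134.142.202.192/26 (H3) depth=26
  + 134.0.0.0/8 (H4) depth=8
  + 134.142.202.240/32 (H2) depth=32
  - 134.142.202.240/32 clear@32
  - 134.142.202.192/26 clear@26
  - 134.142.202.240/28 clear@28
  Q 134.142.202.25: descend 100001101000111011001010 ; hops seen [H4,H2] ; pick H2
  + 253.128.0.0/12 (H3) depth=12
  Q 134.142.202.28: descend 100001101000111011001010 ; hops seen [H4,H2] ; pick H2
  + 134.128.0.0/12 (H2) depth=12
  + 253.132.86.131/32 (H4) depth=32
  Q 253.132.86.131: descend 11111101100001000101011010000011 ; hops seen [H3,H4] ; pick H4
  + 134.128.0.0/10 (H1) depth=10
  + 134.142.200.0/21 (H2) depth=21
  Q 134.142.200.0: descend 1000011010001110110010 ; hops seen [H4,H1,H2,H2] ; pick H2
  + 192.0.0.0/2 (H5) depth=2
  + 253.132.86.128/28 (H1) depth=28
  + 134.0.0.0/8 (H4) depth=8
  + 253.128.0.0/13 (H5) depth=13
  + 134.142.128.0/17 (H5) depth=17
  + 134.142.202.0/24 (H1) depth=24
  - 134.128.0.0/10 clear@10
  - 134.128.0.0/12 clear@12
  + 134.142.0.0/16 (H2) depth=16
  Q 231.86.137.109: descend 111 ; hops seen [H5] ; pick H5
  Q 134.0.7.24: descend 10000110 ; hops seen [H4] ; pick H4
  Q 253.132.86.128: descend 111111011000010001010110100000 ; hops seen [H5,H3,H5,H1] ; pick H1

== LOOKUPS ==
["H2","H2","H4","H2","H5","H4","H1"]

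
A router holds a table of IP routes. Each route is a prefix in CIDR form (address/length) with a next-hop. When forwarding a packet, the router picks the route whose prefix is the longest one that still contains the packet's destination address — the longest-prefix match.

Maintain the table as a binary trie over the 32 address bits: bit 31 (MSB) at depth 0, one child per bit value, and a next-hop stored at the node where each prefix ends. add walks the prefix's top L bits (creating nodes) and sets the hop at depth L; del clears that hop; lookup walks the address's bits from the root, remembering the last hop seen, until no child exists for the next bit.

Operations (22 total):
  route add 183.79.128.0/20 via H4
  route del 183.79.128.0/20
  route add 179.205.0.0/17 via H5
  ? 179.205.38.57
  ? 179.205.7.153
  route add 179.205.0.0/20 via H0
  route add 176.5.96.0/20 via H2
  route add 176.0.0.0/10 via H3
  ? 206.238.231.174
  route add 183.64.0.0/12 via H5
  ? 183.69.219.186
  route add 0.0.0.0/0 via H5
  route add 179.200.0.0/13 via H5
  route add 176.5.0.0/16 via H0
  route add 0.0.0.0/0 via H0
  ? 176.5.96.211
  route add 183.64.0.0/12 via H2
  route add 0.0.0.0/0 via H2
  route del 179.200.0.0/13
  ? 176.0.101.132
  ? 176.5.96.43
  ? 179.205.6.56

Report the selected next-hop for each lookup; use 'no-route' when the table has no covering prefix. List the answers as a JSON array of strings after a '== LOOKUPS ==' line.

Apply in order:
  add 183.79.128.0/20 -> H4 at depth 20
  - 183.79.128.0/20 clear@20
  add 179.205.0.0/17 -> H5 at depth 17
  Q 179.205.38.57: descend 10110011110011010 ; hops seen [H5] ; pick H5
  Q 179.205.7.153: descend 10110011110011010 ; hops seen [H5] ; pick H5
  add 179.205.0.0/20 -> H0 at depth 20
  add 176.5.96.0/20 -> H2 at depth 20
  add 176.0.0.0/10 -> H3 at depth 10
  Q 206.238.231.174: descend 1 ; hops seen [∅] ; pick no-route
  add 183.64.0.0/12 -> H5 at depth 12
  Q 183.69.219.186: descend 101101110100 ; hops seen [H5] ; pick H5
  add 0.0.0.0/0 -> H5 at depth 0
  add 179.200.0.0/13 -> H5 at depth 13
  add 176.5.0.0/16 -> H0 at depth 16
  add 0.0.0.0/0 -> H0 at depth 0
  Q 176.5.96.211: descend 10110000000001010110 ; hops seen [H0,H3,H0,H2] ; pick H2
  add 183.64.0.0/12 -> H2 at depth 12
  add 0.0.0.0/0 -> H2 at depth 0
  - 179.200.0.0/13 clear@13
  Q 176.0.101.132: descend 1011000000000 ; hops seen [H2,H3] ; pick H3
  Q 176.5.96.43: descend 10110000000001010110 ; hops seen [H2,H3,H0,H2] ; pick H2
  Q 179.205.6.56: descend 10110011110011010000 ; hops seen [H2,H5,H0] ; pick H0

== LOOKUPS ==
["H5","H5","no-route","H5","H2","H3","H2","H0"]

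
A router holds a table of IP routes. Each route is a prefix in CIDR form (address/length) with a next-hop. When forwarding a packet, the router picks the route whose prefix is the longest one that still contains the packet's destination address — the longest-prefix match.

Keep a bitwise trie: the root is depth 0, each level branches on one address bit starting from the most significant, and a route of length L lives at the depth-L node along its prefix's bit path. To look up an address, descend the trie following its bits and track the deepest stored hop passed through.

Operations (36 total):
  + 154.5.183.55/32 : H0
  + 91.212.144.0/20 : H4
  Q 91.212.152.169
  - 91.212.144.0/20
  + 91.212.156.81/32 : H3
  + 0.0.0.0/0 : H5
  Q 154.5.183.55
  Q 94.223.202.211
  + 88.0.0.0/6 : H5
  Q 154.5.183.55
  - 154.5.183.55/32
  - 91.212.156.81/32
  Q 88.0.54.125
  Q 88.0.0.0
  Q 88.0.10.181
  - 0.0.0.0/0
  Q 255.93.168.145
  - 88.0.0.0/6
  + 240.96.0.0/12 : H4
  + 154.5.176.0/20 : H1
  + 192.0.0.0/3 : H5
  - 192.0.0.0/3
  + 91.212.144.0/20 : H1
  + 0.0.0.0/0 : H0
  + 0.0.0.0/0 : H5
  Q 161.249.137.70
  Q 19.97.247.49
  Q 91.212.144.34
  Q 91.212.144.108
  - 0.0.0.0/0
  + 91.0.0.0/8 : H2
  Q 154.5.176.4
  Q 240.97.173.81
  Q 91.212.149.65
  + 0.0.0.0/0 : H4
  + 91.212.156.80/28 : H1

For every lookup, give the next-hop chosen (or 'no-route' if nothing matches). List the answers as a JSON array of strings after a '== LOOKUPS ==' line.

Trace:
  + 154.5.183.55/32 (H0) depth=32
  + 91.212.144.0/20 (H4) depth=20
  Q 91.212.152.169: descend 01011011110101001001 ; hops seen [H4] ; pick H4
  del 91.212.144.0/20 (clear depth 20)
  + 91.212.156.81/32 (H3) depth=32
  + 0.0.0.0/0 (H5) depth=0
  Q 154.5.183.55: descend 10011010000001011011011100110111 ; hops seen [H5,H0] ; pick H0
  Q 94.223.202.211: descend 01011 ; hops seen [H5] ; pick H5
  + 88.0.0.0/6 (H5) depth=6
  Q 154.5.183.55: descend 10011010000001011011011100110111 ; hops seen [H5,H0] ; pick H0
  del 154.5.183.55/32 (clear depth 32)
  del 91.212.156.81/32 (clear depth 32)
  Q 88.0.54.125: descend 010110 ; hops seen [H5,H5] ; pick H5
  Q 88.0.0.0: descend 010110 ; hops seen [H5,H5] ; pick H5
  Q 88.0.10.181: descend 010110 ; hops seen [H5,H5] ; pick H5
  del 0.0.0.0/0 (clear depth 0)
  Q 255.93.168.145: descend 1 ; hops seen [∅] ; pick no-route
  del 88.0.0.0/6 (clear depth 6)
  + 240.96.0.0/12 (H4) depth=12
  + 154.5.176.0/20 (H1) depth=20
  + 192.0.0.0/3 (H5) depth=3
  del 192.0.0.0/3 (clear depth 3)
  + 91.212.144.0/20 (H1) depth=20
  + 0.0.0.0/0 (H0) depth=0
  + 0.0.0.0/0 (H5) depth=0
  Q 161.249.137.70: descend 10 ; hops seen [H5] ; pick H5
  Q 19.97.247.49: descend 0 ; hops seen [H5] ; pick H5
  Q 91.212.144.34: descend 01011011110101001001 ; hops seen [H5,H1] ; pick H1
  Q 91.212.144.108: descend 01011011110101001001 ; hops seen [H5,H1] ; pick H1
  del 0.0.0.0/0 (clear depth 0)
  + 91.0.0.0/8 (H2) depth=8
  Q 154.5.176.4: descend 100110100000010110110 ; hops seen [H1] ; pick H1
  Q 240.97.173.81: descend 111100000110 ; hops seen [H4] ; pick H4
  Q 91.212.149.65: descend 01011011110101001001 ; hops seen [H2,H1] ; pick H1
  + 0.0.0.0/0 (H4) depth=0
  + 91.212.156.80/28 (H1) depth=28

== LOOKUPS ==
["H4","H0","H5","H0","H5","H5","H5","no-route","H5","H5","H1","H1","H1","H4","H1"]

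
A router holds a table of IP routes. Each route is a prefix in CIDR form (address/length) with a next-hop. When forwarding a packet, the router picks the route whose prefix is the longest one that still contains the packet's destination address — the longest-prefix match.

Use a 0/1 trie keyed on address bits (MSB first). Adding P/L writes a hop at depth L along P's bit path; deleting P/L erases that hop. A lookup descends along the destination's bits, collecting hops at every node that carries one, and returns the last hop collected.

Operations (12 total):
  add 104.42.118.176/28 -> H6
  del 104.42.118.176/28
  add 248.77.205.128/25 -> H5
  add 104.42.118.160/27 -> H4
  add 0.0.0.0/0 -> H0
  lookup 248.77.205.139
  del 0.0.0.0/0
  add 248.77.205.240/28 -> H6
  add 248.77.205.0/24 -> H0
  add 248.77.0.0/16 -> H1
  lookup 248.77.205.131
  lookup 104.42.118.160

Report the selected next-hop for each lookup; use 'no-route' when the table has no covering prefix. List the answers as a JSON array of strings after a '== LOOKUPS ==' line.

Process each operation:
  + 104.42.118.176/28 (H6) depth=28
  del 104.42.118.176/28 (clear depth 28)
  + 248.77.205.128/25 (H5) depth=25
  + 104.42.118.160/27 (H4) depth=27
  + 0.0.0.0/0 (H0) depth=0
  ? 248.77.205.139  path d0:H0→d1:-→d2:-→d3:-→d4:-→d5:-→d6:-→d7:-→d8:-→d9:-→d10:-→d11:-→d12:-→d13:-→d14:-→d15:-→d16:-→d17:-→d18:-→d19:-→d20:-→d21:-→d22:-→d23:-→d24:-→d25:H5  best=H5
  del 0.0.0.0/0 (clear depth 0)
  + 248.77.205.240/28 (H6) depth=28
  + 248.77.205.0/24 (H0) depth=24
  + 248.77.0.0/16 (H1) depth=16
  ? 248.77.205.131  path d0:-→d1:-→d2:-→d3:-→d4:-→d5:-→d6:-→d7:-→d8:-→d9:-→d10:-→d11:-→d12:-→d13:-→d14:-→d15:-→d16:H1→d17:-→d18:-→d19:-→d20:-→d21:-→d22:-→d23:-→d24:H0→d25:H5  best=H5
  ? 104.42.118.160  path d0:-→d1:-→d2:-→d3:-→d4:-→d5:-→d6:-→d7:-→d8:-→d9:-→d10:-→d11:-→d12:-→d13:-→d14:-→d15:-→d16:-→d17:-→d18:-→d19:-→d20:-→d21:-→d22:-→d23:-→d24:-→d25:-→d26:-→d27:H4  best=H4

== LOOKUPS ==
["H5","H5","H4"]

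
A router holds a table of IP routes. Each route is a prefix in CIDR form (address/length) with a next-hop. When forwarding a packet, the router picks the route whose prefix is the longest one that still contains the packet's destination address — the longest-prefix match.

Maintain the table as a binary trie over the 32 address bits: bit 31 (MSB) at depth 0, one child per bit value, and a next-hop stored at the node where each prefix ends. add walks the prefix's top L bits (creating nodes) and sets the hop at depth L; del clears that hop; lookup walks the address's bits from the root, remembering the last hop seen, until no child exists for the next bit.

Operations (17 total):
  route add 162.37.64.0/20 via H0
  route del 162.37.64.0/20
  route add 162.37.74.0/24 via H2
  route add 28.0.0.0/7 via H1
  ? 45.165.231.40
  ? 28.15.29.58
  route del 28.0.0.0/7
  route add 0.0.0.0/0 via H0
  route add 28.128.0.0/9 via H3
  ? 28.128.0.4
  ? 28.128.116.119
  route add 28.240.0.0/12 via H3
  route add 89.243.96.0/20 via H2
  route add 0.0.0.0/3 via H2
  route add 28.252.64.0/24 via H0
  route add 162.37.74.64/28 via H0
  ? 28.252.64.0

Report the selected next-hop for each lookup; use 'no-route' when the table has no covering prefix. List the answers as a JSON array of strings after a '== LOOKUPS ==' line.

Trace:
  + 162.37.64.0/20 (H0) depth=20
  - 162.37.64.0/20 clear@20
  + 162.37.74.0/24 (H2) depth=24
  + 28.0.0.0/7 (H1) depth=7
  ? 45.165.231.40  path d0:-→d1:-→d2:-  best=no-route
  ? 28.15.29.58  path d0:-→d1:-→d2:-→d3:-→d4:-→d5:-→d6:-→d7:H1  best=H1
  - 28.0.0.0/7 clear@7
  + 0.0.0.0/0 (H0) depth=0
  + 28.128.0.0/9 (H3) depth=9
  ? 28.128.0.4  path d0:H0→d1:-→d2:-→d3:-→d4:-→d5:-→d6:-→d7:-→d8:-→d9:H3  best=H3
  ? 28.128.116.119  path d0:H0→d1:-→d2:-→d3:-→d4:-→d5:-→d6:-→d7:-→d8:-→d9:H3  best=H3
  + 28.240.0.0/12 (H3) depth=12
  + 89.243.96.0/20 (H2) depth=20
  + 0.0.0.0/3 (H2) depth=3
  + 28.252.64.0/24 (H0) depth=24
  + 162.37.74.64/28 (H0) depth=28
  ? 28.252.64.0  path d0:H0→d1:-→d2:-→d3:H2→d4:-→d5:-→d6:-→d7:-→d8:-→d9:H3→d10:-→d11:-→d12:H3→d13:-→d14:-→d15:-→d16:-→d17:-→d18:-→d19:-→d20:-→d21:-→d22:-→d23:-→d24:H0  best=H0

== LOOKUPS ==
["no-route","H1","H3","H3","H0"]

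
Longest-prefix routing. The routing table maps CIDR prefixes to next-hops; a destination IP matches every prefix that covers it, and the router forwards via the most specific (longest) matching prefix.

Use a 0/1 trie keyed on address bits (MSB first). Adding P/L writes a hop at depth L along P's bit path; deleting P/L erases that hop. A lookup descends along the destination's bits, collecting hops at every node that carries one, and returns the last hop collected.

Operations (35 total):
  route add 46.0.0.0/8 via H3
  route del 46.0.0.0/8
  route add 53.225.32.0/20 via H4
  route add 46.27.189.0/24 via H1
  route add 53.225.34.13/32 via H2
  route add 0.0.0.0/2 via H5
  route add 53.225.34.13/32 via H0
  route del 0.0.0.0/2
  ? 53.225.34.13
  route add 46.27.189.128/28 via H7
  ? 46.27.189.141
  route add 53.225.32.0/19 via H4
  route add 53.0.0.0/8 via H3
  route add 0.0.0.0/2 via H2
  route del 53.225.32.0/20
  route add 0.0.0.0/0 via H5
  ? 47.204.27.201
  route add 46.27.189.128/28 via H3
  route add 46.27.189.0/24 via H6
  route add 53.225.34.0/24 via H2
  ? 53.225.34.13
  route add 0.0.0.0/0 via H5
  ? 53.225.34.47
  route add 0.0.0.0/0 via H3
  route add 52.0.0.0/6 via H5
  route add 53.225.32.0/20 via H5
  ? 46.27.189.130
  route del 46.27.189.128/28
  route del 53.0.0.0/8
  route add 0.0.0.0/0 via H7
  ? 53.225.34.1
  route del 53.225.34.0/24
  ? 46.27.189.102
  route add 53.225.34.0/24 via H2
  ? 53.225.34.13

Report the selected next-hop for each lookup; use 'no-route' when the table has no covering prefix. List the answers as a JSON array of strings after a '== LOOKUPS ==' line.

Apply in order:
  add 46.0.0.0/8 -> H3 at depth 8
  del 46.0.0.0/8 (clear depth 8)
  add 53.225.32.0/20 -> H4 at depth 20
  add 46.27.189.0/24 -> H1 at depth 24
  add 53.225.34.13/32 -> H2 at depth 32
  add 0.0.0.0/2 -> H5 at depth 2
  add 53.225.34.13/32 -> H0 at depth 32
  del 0.0.0.0/2 (clear depth 2)
  ? 53.225.34.13  path d0:-→d1:-→d2:-→d3:-→d4:-→d5:-→d6:-→d7:-→d8:-→d9:-→d10:-→d11:-→d12:-→d13:-→d14:-→d15:-→d16:-→d17:-→d18:-→d19:-→d20:H4→d21:-→d22:-→d23:-→d24:-→d25:-→d26:-→d27:-→d28:-→d29:-→d30:-→d31:-→d32:H0  best=H0
  add 46.27.189.128/28 -> H7 at depth 28
  ? 46.27.189.141  path d0:-→d1:-→d2:-→d3:-→d4:-→d5:-→d6:-→d7:-→d8:-→d9:-→d10:-→d11:-→d12:-→d13:-→d14:-→d15:-→d16:-→d17:-→d18:-→d19:-→d20:-→d21:-→d22:-→d23:-→d24:H1→d25:-→d26:-→d27:-→d28:H7  best=H7
  add 53.225.32.0/19 -> H4 at depth 19
  add 53.0.0.0/8 -> H3 at depth 8
  add 0.0.0.0/2 -> H2 at depth 2
  del 53.225.32.0/20 (clear depth 20)
  add 0.0.0.0/0 -> H5 at depth 0
  ? 47.204.27.201  path d0:H5→d1:-→d2:H2→d3:-→d4:-→d5:-→d6:-→d7:-  best=H2
  add 46.27.189.128/28 -> H3 at depth 28
  add 46.27.189.0/24 -> H6 at depth 24
  add 53.225.34.0/24 -> H2 at depth 24
  ? 53.225.34.13  path d0:H5→d1:-→d2:H2→d3:-→d4:-→d5:-→d6:-→d7:-→d8:H3→d9:-→d10:-→d11:-→d12:-→d13:-→d14:-→d15:-→d16:-→d17:-→d18:-→d19:H4→d20:-→d21:-→d22:-→d23:-→d24:H2→d25:-→d26:-→d27:-→d28:-→d29:-→d30:-→d31:-→d32:H0  best=H0
  add 0.0.0.0/0 -> H5 at depth 0
  ? 53.225.34.47  path d0:H5→d1:-→d2:H2→d3:-→d4:-→d5:-→d6:-→d7:-→d8:H3→d9:-→d10:-→d11:-→d12:-→d13:-→d14:-→d15:-→d16:-→d17:-→d18:-→d19:H4→d20:-→d21:-→d22:-→d23:-→d24:H2→d25:-→d26:-  best=H2
  add 0.0.0.0/0 -> H3 at depth 0
  add 52.0.0.0/6 -> H5 at depth 6
  add 53.225.32.0/20 -> H5 at depth 20
  ? 46.27.189.130  path d0:H3→d1:-→d2:H2→d3:-→d4:-→d5:-→d6:-→d7:-→d8:-→d9:-→d10:-→d11:-→d12:-→d13:-→d14:-→d15:-→d16:-→d17:-→d18:-→d19:-→d20:-→d21:-→d22:-→d23:-→d24:H6→d25:-→d26:-→d27:-→d28:H3  best=H3
  del 46.27.189.128/28 (clear depth 28)
  del 53.0.0.0/8 (clear depth 8)
  add 0.0.0.0/0 -> H7 at depth 0
  ? 53.225.34.1  path d0:H7→d1:-→d2:H2→d3:-→d4:-→d5:-→d6:H5→d7:-→d8:-→d9:-→d10:-→d11:-→d12:-→d13:-→d14:-→d15:-→d16:-→d17:-→d18:-→d19:H4→d20:H5→d21:-→d22:-→d23:-→d24:H2→d25:-→d26:-→d27:-→d28:-  best=H2
  del 53.225.34.0/24 (clear depth 24)
  ? 46.27.189.102  path d0:H7→d1:-→d2:H2→d3:-→d4:-→d5:-→d6:-→d7:-→d8:-→d9:-→d10:-→d11:-→d12:-→d13:-→d14:-→d15:-→d16:-→d17:-→d18:-→d19:-→d20:-→d21:-→d22:-→d23:-→d24:H6  best=H6
  add 53.225.34.0/24 -> H2 at depth 24
  ? 53.225.34.13  path d0:H7→d1:-→d2:H2→d3:-→d4:-→d5:-→d6:H5→d7:-→d8:-→d9:-→d10:-→d11:-→d12:-→d13:-→d14:-→d15:-→d16:-→d17:-→d18:-→d19:H4→d20:H5→d21:-→d22:-→d23:-→d24:H2→d25:-→d26:-→d27:-→d28:-→d29:-→d30:-→d31:-→d32:H0  best=H0

== LOOKUPS ==
["H0","H7","H2","H0","H2","H3","H2","H6","H0"]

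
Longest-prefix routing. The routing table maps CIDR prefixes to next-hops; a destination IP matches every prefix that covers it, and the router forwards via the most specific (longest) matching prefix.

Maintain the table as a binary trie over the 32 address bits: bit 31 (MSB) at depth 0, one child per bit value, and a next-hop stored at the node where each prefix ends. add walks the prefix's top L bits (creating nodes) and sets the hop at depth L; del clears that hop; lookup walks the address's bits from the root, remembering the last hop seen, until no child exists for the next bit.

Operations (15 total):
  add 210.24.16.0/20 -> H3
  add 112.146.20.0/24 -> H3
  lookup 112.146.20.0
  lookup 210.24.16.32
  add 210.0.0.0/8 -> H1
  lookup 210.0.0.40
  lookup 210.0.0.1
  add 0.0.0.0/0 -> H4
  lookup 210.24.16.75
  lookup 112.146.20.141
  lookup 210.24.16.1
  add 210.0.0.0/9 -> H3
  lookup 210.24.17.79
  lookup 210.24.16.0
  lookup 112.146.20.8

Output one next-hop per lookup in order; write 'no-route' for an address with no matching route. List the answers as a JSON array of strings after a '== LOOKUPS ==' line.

Trace:
  + 210.24.16.0/20 (H3) depth=20
  + 112.146.20.0/24 (H3) depth=24
  ? 112.146.20.0  path d0:-→d1:-→d2:-→d3:-→d4:-→d5:-→d6:-→d7:-→d8:-→d9:-→d10:-→d11:-→d12:-→d13:-→d14:-→d15:-→d16:-→d17:-→d18:-→d19:-→d20:-→d21:-→d22:-→d23:-→d24:H3  best=H3
  ? 210.24.16.32  path d0:-→d1:-→d2:-→d3:-→d4:-→d5:-→d6:-→d7:-→d8:-→d9:-→d10:-→d11:-→d12:-→d13:-→d14:-→d15:-→d16:-→d17:-→d18:-→d19:-→d20:H3  best=H3
  + 210.0.0.0/8 (H1) depth=8
  ? 210.0.0.40  path d0:-→d1:-→d2:-→d3:-→d4:-→d5:-→d6:-→d7:-→d8:H1→d9:-→d10:-→d11:-  best=H1
  ? 210.0.0.1  path d0:-→d1:-→d2:-→d3:-→d4:-→d5:-→d6:-→d7:-→d8:H1→d9:-→d10:-→d11:-  best=H1
  + 0.0.0.0/0 (H4) depth=0
  ? 210.24.16.75  path d0:H4→d1:-→d2:-→d3:-→d4:-→d5:-→d6:-→d7:-→d8:H1→d9:-→d10:-→d11:-→d12:-→d13:-→d14:-→d15:-→d16:-→d17:-→d18:-→d19:-→d20:H3  best=H3
  ? 112.146.20.141  path d0:H4→d1:-→d2:-→d3:-→d4:-→d5:-→d6:-→d7:-→d8:-→d9:-→d10:-→d11:-→d12:-→d13:-→d14:-→d15:-→d16:-→d17:-→d18:-→d19:-→d20:-→d21:-→d22:-→d23:-→d24:H3  best=H3
  ? 210.24.16.1  path d0:H4→d1:-→d2:-→d3:-→d4:-→d5:-→d6:-→d7:-→d8:H1→d9:-→d10:-→d11:-→d12:-→d13:-→d14:-→d15:-→d16:-→d17:-→d18:-→d19:-→d20:H3  best=H3
  + 210.0.0.0/9 (H3) depth=9
  ? 210.24.17.79  path d0:H4→d1:-→d2:-→d3:-→d4:-→d5:-→d6:-→d7:-→d8:H1→d9:H3→d10:-→d11:-→d12:-→d13:-→d14:-→d15:-→d16:-→d17:-→d18:-→d19:-→d20:H3  best=H3
  ? 210.24.16.0  path d0:H4→d1:-→d2:-→d3:-→d4:-→d5:-→d6:-→d7:-→d8:H1→d9:H3→d10:-→d11:-→d12:-→d13:-→d14:-→d15:-→d16:-→d17:-→d18:-→d19:-→d20:H3  best=H3
  ? 112.146.20.8  path d0:H4→d1:-→d2:-→d3:-→d4:-→d5:-→d6:-→d7:-→d8:-→d9:-→d10:-→d11:-→d12:-→d13:-→d14:-→d15:-→d16:-→d17:-→d18:-→d19:-→d20:-→d21:-→d22:-→d23:-→d24:H3  best=H3

== LOOKUPS ==
["H3","H3","H1","H1","H3","H3","H3","H3","H3","H3"]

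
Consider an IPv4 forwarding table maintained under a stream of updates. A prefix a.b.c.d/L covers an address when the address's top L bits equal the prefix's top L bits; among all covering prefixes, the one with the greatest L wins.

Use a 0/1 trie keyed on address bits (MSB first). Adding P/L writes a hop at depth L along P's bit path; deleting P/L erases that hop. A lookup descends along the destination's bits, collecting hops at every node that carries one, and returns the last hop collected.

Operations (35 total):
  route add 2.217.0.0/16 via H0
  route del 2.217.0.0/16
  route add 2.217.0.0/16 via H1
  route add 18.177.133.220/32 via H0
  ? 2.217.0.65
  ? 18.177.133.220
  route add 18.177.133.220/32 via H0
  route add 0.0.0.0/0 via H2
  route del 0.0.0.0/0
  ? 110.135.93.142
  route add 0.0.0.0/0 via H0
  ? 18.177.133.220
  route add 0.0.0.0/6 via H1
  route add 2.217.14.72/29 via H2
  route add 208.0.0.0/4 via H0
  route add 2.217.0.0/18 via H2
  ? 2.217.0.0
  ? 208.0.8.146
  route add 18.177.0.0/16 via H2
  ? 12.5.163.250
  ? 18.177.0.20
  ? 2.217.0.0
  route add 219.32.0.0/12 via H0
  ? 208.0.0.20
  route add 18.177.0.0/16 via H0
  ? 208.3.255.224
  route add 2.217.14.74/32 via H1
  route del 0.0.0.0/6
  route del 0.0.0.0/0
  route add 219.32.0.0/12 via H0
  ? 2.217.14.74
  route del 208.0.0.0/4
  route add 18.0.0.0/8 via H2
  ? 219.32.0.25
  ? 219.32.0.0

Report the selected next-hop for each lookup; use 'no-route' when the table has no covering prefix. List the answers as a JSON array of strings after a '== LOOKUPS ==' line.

Apply in order:
  add 2.217.0.0/16 -> H0 at depth 16
  - 2.217.0.0/16 clear@16
  add 2.217.0.0/16 -> H1 at depth 16
  add 18.177.133.220/32 -> H0 at depth 32
  ? 2.217.0.65  path d0:-→d1:-→d2:-→d3:-→d4:-→d5:-→d6:-→d7:-→d8:-→d9:-→d10:-→d11:-→d12:-→d13:-→d14:-→d15:-→d16:H1  best=H1
  ? 18.177.133.220  path d0:-→d1:-→d2:-→d3:-→d4:-→d5:-→d6:-→d7:-→d8:-→d9:-→d10:-→d11:-→d12:-→d13:-→d14:-→d15:-→d16:-→d17:-→d18:-→d19:-→d20:-→d21:-→d22:-→d23:-→d24:-→d25:-→d26:-→d27:-→d28:-→d29:-→d30:-→d31:-→d32:H0  best=H0
  add 18.177.133.220/32 -> H0 at depth 32
  add 0.0.0.0/0 -> H2 at depth 0
  - 0.0.0.0/0 clear@0
  ? 110.135.93.142  path d0:-→d1:-  best=no-route
  add 0.0.0.0/0 -> H0 at depth 0
  ? 18.177.133.220  path d0:H0→d1:-→d2:-→d3:-→d4:-→d5:-→d6:-→d7:-→d8:-→d9:-→d10:-→d11:-→d12:-→d13:-→d14:-→d15:-→d16:-→d17:-→d18:-→d19:-→d20:-→d21:-→d22:-→d23:-→d24:-→d25:-→d26:-→d27:-→d28:-→d29:-→d30:-→d31:-→d32:H0  best=H0
  add 0.0.0.0/6 -> H1 at depth 6
  add 2.217.14.72/29 -> H2 at depth 29
  add 208.0.0.0/4 -> H0 at depth 4
  add 2.217.0.0/18 -> H2 at depth 18
  ? 2.217.0.0  path d0:H0→d1:-→d2:-→d3:-→d4:-→d5:-→d6:H1→d7:-→d8:-→d9:-→d10:-→d11:-→d12:-→d13:-→d14:-→d15:-→d16:H1→d17:-→d18:H2→d19:-→d20:-  best=H2
  ? 208.0.8.146  path d0:H0→d1:-→d2:-→d3:-→d4:H0  best=H0
  add 18.177.0.0/16 -> H2 at depth 16
  ? 12.5.163.250  path d0:H0→d1:-→d2:-→d3:-→d4:-  best=H0
  ? 18.177.0.20  path d0:H0→d1:-→d2:-→d3:-→d4:-→d5:-→d6:-→d7:-→d8:-→d9:-→d10:-→d11:-→d12:-→d13:-→d14:-→d15:-→d16:H2  best=H2
  ? 2.217.0.0  path d0:H0→d1:-→d2:-→d3:-→d4:-→d5:-→d6:H1→d7:-→d8:-→d9:-→d10:-→d11:-→d12:-→d13:-→d14:-→d15:-→d16:H1→d17:-→d18:H2→d19:-→d20:-  best=H2
  add 219.32.0.0/12 -> H0 at depth 12
  ? 208.0.0.20  path d0:H0→d1:-→d2:-→d3:-→d4:H0  best=H0
  add 18.177.0.0/16 -> H0 at depth 16
  ? 208.3.255.224  path d0:H0→d1:-→d2:-→d3:-→d4:H0  best=H0
  add 2.217.14.74/32 -> H1 at depth 32
  - 0.0.0.0/6 clear@6
  - 0.0.0.0/0 clear@0
  add 219.32.0.0/12 -> H0 at depth 12
  ? 2.217.14.74  path d0:-→d1:-→d2:-→d3:-→d4:-→d5:-→d6:-→d7:-→d8:-→d9:-→d10:-→d11:-→d12:-→d13:-→d14:-→d15:-→d16:H1→d17:-→d18:H2→d19:-→d20:-→d21:-→d22:-→d23:-→d24:-→d25:-→d26:-→d27:-→d28:-→d29:H2→d30:-→d31:-→d32:H1  best=H1
  - 208.0.0.0/4 clear@4
  add 18.0.0.0/8 -> H2 at depth 8
  ? 219.32.0.25  path d0:-→d1:-→d2:-→d3:-→d4:-→d5:-→d6:-→d7:-→d8:-→d9:-→d10:-→d11:-→d12:H0  best=H0
  ? 219.32.0.0  path d0:-→d1:-→d2:-→d3:-→d4:-→d5:-→d6:-→d7:-→d8:-→d9:-→d10:-→d11:-→d12:H0  best=H0

== LOOKUPS ==
["H1","H0","no-route","H0","H2","H0","H0","H2","H2","H0","H0","H1","H0","H0"]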